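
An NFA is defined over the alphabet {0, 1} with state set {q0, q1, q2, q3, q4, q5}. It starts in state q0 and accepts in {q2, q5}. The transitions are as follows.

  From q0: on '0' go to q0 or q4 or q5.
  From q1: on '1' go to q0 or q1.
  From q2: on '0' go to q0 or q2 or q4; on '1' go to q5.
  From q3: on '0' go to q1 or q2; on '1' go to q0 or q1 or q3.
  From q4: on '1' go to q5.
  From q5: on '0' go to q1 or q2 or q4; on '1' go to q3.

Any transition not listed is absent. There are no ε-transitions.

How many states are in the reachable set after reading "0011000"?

5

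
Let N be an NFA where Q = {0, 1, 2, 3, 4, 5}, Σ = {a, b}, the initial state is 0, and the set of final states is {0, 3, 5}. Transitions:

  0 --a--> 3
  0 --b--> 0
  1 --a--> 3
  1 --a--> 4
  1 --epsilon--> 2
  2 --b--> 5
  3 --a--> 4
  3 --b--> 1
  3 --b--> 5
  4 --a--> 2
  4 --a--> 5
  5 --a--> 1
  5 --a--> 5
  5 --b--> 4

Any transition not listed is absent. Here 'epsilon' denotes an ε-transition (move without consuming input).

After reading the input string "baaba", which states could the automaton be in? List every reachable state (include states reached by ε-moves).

Start in {0}.
Read 'b': 0→{0}; now {0}.
Read 'a': 0→{3}; now {3}.
Read 'a': 3→{4}; now {4}.
Read 'b': 4→∅; now ∅.
The set is empty and remains empty for the remaining 1 symbol.

∅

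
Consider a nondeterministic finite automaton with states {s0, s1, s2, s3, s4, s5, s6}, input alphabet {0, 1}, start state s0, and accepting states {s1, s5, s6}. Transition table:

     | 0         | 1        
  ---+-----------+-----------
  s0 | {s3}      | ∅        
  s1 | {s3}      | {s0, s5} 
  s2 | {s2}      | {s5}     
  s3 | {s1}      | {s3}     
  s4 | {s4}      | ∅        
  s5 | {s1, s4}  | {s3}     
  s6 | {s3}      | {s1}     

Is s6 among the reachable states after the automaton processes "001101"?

No

Start in {s0}.
Read '0': {s0} → {s3}.
Read '0': {s3} → {s1}.
Read '1': {s1} → {s0, s5}.
Read '1': {s0, s5} → {s3}.
Read '0': {s3} → {s1}.
Read '1': {s1} → {s0, s5}.
State s6 is not in {s0, s5}.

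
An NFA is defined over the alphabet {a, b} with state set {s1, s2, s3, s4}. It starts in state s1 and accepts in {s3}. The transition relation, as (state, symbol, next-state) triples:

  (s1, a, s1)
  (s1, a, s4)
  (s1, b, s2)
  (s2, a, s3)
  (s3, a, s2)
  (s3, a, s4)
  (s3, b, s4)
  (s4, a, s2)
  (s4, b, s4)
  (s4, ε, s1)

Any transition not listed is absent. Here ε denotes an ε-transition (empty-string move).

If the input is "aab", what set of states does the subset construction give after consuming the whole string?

{s1, s2, s4}

Start in {s1}.
Read 'a': s1→{s1, s4}; now {s1, s4}.
Read 'a': s1→{s1, s4}, s4→{s2}; now {s1, s2, s4}.
Read 'b': s1→{s2}, s2→∅, s4→{s4}; union {s2, s4}; ε-closure = {s1, s2, s4}.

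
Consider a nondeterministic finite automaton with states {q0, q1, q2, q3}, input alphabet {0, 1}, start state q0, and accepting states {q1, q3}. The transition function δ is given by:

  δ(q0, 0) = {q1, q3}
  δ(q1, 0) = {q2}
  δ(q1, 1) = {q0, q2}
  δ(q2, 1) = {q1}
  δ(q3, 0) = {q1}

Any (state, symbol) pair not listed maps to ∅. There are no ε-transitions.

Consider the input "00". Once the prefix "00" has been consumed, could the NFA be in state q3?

No

Start in {q0}.
Read '0': q0→{q1, q3}; now {q1, q3}.
Read '0': q1→{q2}, q3→{q1}; now {q1, q2}.
State q3 is not in {q1, q2}.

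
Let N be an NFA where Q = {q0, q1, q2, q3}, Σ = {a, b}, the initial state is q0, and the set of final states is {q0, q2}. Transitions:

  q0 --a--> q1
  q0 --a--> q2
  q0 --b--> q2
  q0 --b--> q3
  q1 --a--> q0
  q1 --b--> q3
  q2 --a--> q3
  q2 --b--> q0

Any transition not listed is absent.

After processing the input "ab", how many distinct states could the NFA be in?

Start in {q0}.
Read 'a': {q0} → {q1, q2}.
Read 'b': {q1, q2} → {q0, q3}.
That set has 2 states.

2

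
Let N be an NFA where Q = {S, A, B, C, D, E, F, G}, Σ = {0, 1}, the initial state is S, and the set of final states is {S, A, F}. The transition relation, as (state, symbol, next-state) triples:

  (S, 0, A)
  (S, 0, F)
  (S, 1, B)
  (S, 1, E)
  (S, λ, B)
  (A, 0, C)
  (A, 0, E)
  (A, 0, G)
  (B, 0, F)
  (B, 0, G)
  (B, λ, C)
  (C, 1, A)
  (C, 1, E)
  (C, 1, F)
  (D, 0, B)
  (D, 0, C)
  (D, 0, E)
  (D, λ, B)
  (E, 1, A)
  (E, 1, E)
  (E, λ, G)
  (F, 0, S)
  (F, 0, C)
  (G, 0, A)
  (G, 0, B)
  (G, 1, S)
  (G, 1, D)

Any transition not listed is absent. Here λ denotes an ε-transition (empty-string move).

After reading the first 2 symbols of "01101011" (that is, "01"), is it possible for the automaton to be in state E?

Start: ε-closure({S}) = {S, B, C}.
Read '0': S→{A, F}, B→{F, G}, C→∅; now {A, F, G}.
Read '1': A→∅, F→∅, G→{S, D}; union {S, D}; ε-closure = {S, B, C, D}.
State E is not in {S, B, C, D}.

No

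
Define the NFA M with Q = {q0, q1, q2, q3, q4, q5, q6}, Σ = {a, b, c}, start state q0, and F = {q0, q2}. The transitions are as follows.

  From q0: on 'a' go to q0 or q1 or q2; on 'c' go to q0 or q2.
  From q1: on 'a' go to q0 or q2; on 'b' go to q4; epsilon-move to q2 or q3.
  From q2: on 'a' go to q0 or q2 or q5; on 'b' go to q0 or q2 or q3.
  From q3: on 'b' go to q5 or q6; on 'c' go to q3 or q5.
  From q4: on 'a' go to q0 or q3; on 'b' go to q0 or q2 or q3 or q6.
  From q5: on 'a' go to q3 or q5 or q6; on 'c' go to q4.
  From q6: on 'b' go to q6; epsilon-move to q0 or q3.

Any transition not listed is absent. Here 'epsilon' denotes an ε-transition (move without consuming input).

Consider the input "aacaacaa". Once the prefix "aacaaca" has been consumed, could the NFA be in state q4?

No

Start in {q0}.
Read 'a': {q0} → {q0, q1, q2, q3}.
Read 'a': {q0, q1, q2, q3} → {q0, q1, q2, q3, q5}.
Read 'c': {q0, q1, q2, q3, q5} → {q0, q2, q3, q4, q5}.
Read 'a': {q0, q2, q3, q4, q5} → {q0, q1, q2, q3, q5, q6}.
Read 'a': {q0, q1, q2, q3, q5, q6} → {q0, q1, q2, q3, q5, q6}.
Read 'c': {q0, q1, q2, q3, q5, q6} → {q0, q2, q3, q4, q5}.
Read 'a': {q0, q2, q3, q4, q5} → {q0, q1, q2, q3, q5, q6}.
State q4 is not in {q0, q1, q2, q3, q5, q6}.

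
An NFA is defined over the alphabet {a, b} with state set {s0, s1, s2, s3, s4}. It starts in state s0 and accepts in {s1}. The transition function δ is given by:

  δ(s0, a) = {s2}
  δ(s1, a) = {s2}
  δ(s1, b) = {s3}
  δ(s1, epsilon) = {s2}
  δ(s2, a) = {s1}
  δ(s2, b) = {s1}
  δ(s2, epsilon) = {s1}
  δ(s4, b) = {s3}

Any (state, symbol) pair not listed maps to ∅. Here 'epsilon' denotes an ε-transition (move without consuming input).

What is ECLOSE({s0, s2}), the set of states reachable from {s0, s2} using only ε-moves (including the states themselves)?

Begin with {s0, s2}.
ε-move s2 → s1; add s1.

{s0, s1, s2}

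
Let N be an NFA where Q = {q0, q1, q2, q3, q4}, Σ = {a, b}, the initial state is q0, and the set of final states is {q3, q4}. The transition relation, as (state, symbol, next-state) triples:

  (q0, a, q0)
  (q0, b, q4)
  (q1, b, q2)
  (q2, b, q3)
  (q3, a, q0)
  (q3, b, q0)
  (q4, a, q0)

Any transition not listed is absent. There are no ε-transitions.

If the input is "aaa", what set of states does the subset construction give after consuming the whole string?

Start in {q0}.
Read 'a': q0→{q0}; now {q0}.
Read 'a': q0→{q0}; now {q0}.
Read 'a': q0→{q0}; now {q0}.

{q0}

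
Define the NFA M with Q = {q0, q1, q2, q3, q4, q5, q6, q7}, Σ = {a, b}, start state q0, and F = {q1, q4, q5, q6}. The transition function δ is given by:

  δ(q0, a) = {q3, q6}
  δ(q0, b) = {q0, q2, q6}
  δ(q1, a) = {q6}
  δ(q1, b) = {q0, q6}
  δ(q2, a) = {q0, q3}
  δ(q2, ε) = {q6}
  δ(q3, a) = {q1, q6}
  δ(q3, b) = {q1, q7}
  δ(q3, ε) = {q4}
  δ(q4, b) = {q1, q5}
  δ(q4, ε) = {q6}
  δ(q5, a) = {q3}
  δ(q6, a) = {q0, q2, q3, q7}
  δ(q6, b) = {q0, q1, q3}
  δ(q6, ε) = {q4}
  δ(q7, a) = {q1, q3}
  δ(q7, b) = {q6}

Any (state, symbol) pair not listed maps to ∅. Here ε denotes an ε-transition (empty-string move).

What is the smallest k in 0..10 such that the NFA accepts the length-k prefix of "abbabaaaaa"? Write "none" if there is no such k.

Start in {q0}.
Read 'a': {q0} → {q3, q4, q6}.
None of the earlier sets intersect F, but {q3, q4, q6} does.

1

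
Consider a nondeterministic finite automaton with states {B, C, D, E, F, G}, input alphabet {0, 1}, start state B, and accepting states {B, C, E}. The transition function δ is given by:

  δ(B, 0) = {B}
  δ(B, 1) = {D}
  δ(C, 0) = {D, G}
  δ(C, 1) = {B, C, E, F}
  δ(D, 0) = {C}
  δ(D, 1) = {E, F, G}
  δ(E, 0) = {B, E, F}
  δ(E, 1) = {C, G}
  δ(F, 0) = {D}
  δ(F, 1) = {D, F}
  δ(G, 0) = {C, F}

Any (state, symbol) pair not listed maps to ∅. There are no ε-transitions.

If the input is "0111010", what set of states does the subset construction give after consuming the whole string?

{B, C, D, E, F, G}

Start in {B}.
Read '0': B→{B}; now {B}.
Read '1': B→{D}; now {D}.
Read '1': D→{E, F, G}; now {E, F, G}.
Read '1': E→{C, G}, F→{D, F}, G→∅; now {C, D, F, G}.
Read '0': C→{D, G}, D→{C}, F→{D}, G→{C, F}; now {C, D, F, G}.
Read '1': C→{B, C, E, F}, D→{E, F, G}, F→{D, F}, G→∅; now {B, C, D, E, F, G}.
Read '0': B→{B}, C→{D, G}, D→{C}, E→{B, E, F}, F→{D}, G→{C, F}; now {B, C, D, E, F, G}.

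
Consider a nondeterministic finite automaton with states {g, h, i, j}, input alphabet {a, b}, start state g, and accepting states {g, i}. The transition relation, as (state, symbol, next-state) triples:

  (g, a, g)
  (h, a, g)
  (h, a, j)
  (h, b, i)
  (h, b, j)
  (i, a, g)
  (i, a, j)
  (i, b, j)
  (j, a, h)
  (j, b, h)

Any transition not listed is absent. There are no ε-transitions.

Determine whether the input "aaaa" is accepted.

Yes

Start in {g}.
Read 'a': {g} → {g}.
Read 'a': {g} → {g}.
Read 'a': {g} → {g}.
Read 'a': {g} → {g}.
The final set {g} contains the accepting state g.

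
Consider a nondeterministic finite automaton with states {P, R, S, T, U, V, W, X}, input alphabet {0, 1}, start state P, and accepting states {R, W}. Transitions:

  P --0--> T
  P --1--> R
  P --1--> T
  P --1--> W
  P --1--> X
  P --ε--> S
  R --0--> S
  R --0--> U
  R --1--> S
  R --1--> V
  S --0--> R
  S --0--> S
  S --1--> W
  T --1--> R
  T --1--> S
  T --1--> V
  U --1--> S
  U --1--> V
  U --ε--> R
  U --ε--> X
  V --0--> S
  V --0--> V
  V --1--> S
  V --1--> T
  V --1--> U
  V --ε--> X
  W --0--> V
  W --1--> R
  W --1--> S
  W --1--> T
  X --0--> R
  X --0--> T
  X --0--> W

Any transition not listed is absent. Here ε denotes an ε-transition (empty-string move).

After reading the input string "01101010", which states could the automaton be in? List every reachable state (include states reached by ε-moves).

{R, S, T, U, V, W, X}

Start: ε-closure({P}) = {P, S}.
Read '0': {P, S} → {R, S, T}.
Read '1': {R, S, T} → {R, S, V, W, X}.
Read '1': {R, S, V, W, X} → {R, S, T, U, V, W, X}.
Read '0': {R, S, T, U, V, W, X} → {R, S, T, U, V, W, X}.
Read '1': {R, S, T, U, V, W, X} → {R, S, T, U, V, W, X}.
Read '0': {R, S, T, U, V, W, X} → {R, S, T, U, V, W, X}.
Read '1': {R, S, T, U, V, W, X} → {R, S, T, U, V, W, X}.
Read '0': {R, S, T, U, V, W, X} → {R, S, T, U, V, W, X}.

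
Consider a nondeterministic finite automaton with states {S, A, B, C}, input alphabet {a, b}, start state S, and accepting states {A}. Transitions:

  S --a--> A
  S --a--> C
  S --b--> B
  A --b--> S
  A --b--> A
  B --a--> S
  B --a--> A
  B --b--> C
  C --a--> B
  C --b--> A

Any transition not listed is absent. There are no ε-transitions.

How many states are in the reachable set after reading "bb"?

Start in {S}.
Read 'b': S→{B}; now {B}.
Read 'b': B→{C}; now {C}.
That set has 1 state.

1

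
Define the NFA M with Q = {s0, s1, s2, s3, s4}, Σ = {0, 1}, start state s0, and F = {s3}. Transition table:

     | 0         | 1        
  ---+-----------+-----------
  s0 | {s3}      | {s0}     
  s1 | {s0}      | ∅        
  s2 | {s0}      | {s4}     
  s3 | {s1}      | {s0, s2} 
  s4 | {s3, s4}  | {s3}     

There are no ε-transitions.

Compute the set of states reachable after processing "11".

{s0}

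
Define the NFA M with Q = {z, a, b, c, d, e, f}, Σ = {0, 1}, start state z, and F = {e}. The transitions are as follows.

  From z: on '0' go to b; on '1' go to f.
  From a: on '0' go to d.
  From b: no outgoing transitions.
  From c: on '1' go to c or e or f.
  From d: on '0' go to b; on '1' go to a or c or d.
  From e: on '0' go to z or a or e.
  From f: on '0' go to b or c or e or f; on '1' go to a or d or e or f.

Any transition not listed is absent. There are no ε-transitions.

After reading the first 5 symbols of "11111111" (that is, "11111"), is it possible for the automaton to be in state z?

Start in {z}.
Read '1': z→{f}; now {f}.
Read '1': f→{a, d, e, f}; now {a, d, e, f}.
Read '1': a→∅, d→{a, c, d}, e→∅, f→{a, d, e, f}; now {a, c, d, e, f}.
Read '1': a→∅, c→{c, e, f}, d→{a, c, d}, e→∅, f→{a, d, e, f}; now {a, c, d, e, f}.
Read '1': a→∅, c→{c, e, f}, d→{a, c, d}, e→∅, f→{a, d, e, f}; now {a, c, d, e, f}.
State z is not in {a, c, d, e, f}.

No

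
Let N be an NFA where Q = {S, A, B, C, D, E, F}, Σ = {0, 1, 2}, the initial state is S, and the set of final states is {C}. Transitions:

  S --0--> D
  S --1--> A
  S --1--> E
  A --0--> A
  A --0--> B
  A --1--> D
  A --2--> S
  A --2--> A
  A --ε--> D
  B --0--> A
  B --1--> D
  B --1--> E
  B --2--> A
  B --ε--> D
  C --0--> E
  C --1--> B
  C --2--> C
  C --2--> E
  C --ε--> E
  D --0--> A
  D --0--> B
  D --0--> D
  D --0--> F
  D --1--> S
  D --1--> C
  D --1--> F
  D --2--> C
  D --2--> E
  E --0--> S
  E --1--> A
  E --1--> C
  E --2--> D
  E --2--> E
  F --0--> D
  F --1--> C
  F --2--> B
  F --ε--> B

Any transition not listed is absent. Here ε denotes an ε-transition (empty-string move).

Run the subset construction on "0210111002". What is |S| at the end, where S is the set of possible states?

6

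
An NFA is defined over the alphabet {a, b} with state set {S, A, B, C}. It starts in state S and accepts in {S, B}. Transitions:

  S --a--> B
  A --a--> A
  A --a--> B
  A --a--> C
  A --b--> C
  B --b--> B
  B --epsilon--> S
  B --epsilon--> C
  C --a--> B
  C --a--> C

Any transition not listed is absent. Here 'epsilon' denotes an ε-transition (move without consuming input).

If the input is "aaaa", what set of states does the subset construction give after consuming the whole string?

Start in {S}.
Read 'a': S→{B}; union {B}; ε-closure = {S, B, C}.
Read 'a': S→{B}, B→∅, C→{B, C}; union {B, C}; ε-closure = {S, B, C}.
Read 'a': S→{B}, B→∅, C→{B, C}; union {B, C}; ε-closure = {S, B, C}.
Read 'a': S→{B}, B→∅, C→{B, C}; union {B, C}; ε-closure = {S, B, C}.

{S, B, C}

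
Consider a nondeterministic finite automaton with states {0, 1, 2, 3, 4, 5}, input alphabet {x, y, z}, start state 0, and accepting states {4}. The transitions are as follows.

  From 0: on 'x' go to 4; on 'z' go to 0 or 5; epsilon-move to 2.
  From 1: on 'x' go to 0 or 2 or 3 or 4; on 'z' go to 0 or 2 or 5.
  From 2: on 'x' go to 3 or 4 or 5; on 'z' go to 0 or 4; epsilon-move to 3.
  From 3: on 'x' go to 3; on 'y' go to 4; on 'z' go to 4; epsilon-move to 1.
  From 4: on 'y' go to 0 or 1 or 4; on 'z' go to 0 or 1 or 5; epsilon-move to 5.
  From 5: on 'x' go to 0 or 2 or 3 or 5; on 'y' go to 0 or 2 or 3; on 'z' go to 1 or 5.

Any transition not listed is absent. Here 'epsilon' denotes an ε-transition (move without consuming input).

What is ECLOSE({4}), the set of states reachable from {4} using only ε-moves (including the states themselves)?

{4, 5}

Begin with {4}.
ε-move 4 → 5; add 5.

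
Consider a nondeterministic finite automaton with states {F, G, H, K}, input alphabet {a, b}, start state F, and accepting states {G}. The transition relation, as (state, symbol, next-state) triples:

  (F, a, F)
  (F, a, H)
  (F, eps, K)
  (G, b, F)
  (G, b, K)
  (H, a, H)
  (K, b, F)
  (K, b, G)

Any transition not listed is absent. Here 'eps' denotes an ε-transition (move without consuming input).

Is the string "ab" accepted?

Start: ε-closure({F}) = {F, K}.
Read 'a': {F, K} → {F, H, K}.
Read 'b': {F, H, K} → {F, G, K}.
The final set {F, G, K} contains the accepting state G.

Yes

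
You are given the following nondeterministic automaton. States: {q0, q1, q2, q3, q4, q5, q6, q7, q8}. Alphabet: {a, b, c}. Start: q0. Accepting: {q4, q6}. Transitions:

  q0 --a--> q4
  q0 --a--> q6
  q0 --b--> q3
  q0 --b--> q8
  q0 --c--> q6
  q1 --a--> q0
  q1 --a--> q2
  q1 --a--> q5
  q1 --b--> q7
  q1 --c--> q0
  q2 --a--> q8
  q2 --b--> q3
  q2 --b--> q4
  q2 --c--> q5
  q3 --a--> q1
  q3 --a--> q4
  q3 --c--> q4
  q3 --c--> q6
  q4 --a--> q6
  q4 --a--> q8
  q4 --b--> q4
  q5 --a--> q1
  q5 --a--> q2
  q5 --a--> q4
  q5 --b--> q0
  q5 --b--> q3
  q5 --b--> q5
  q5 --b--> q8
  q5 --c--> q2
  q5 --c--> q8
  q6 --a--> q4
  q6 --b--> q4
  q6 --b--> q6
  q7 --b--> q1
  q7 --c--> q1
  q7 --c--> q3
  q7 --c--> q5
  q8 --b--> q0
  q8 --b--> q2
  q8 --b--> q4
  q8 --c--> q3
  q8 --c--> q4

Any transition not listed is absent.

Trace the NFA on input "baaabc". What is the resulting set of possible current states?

Start in {q0}.
Read 'b': {q0} → {q3, q8}.
Read 'a': {q3, q8} → {q1, q4}.
Read 'a': {q1, q4} → {q0, q2, q5, q6, q8}.
Read 'a': {q0, q2, q5, q6, q8} → {q1, q2, q4, q6, q8}.
Read 'b': {q1, q2, q4, q6, q8} → {q0, q2, q3, q4, q6, q7}.
Read 'c': {q0, q2, q3, q4, q6, q7} → {q1, q3, q4, q5, q6}.

{q1, q3, q4, q5, q6}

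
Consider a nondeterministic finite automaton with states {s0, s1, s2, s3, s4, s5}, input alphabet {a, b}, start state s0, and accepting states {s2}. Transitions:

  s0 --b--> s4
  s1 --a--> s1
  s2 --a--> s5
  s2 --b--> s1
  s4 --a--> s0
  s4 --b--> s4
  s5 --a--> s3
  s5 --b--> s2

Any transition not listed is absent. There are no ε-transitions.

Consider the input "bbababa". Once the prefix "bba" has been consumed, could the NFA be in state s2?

No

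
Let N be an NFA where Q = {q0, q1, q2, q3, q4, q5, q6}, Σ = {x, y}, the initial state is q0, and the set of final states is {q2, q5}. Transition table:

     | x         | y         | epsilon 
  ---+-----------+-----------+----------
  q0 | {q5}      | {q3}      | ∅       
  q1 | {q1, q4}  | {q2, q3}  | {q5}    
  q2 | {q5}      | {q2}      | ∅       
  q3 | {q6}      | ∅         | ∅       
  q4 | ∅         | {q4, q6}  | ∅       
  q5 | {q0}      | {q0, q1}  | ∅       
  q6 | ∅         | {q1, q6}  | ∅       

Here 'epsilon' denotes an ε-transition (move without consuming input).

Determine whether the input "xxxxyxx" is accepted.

No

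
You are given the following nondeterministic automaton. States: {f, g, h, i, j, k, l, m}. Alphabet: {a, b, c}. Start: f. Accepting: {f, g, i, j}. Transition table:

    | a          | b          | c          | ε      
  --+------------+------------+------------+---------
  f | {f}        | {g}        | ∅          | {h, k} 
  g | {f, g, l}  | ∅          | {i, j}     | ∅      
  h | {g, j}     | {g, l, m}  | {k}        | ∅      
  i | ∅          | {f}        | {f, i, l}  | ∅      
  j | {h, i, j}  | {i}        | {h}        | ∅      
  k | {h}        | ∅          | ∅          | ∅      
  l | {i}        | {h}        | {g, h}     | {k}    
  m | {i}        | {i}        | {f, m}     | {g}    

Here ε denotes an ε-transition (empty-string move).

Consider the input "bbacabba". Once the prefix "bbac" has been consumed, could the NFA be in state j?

Start: ε-closure({f}) = {f, h, k}.
Read 'b': {f, h, k} → {g, k, l, m}.
Read 'b': {g, k, l, m} → {h, i}.
Read 'a': {h, i} → {g, j}.
Read 'c': {g, j} → {h, i, j}.
State j is in {h, i, j}.

Yes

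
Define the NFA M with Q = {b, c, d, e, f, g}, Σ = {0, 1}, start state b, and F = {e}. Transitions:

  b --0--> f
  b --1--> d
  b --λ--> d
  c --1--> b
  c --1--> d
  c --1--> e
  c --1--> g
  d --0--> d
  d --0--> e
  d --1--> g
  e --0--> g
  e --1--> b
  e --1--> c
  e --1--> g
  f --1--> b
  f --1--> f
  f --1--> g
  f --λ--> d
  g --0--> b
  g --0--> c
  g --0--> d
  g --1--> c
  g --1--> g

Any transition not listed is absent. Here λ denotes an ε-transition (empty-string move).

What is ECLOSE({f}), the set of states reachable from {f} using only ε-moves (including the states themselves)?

Begin with {f}.
ε-move f → d; add d.

{d, f}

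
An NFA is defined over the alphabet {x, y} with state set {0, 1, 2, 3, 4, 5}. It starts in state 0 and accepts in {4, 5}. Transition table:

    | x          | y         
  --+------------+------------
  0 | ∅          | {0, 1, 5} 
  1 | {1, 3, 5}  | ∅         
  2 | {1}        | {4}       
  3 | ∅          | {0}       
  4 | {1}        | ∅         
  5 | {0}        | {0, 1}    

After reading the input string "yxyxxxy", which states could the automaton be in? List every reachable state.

{0, 1, 5}

Start in {0}.
Read 'y': {0} → {0, 1, 5}.
Read 'x': {0, 1, 5} → {0, 1, 3, 5}.
Read 'y': {0, 1, 3, 5} → {0, 1, 5}.
Read 'x': {0, 1, 5} → {0, 1, 3, 5}.
Read 'x': {0, 1, 3, 5} → {0, 1, 3, 5}.
Read 'x': {0, 1, 3, 5} → {0, 1, 3, 5}.
Read 'y': {0, 1, 3, 5} → {0, 1, 5}.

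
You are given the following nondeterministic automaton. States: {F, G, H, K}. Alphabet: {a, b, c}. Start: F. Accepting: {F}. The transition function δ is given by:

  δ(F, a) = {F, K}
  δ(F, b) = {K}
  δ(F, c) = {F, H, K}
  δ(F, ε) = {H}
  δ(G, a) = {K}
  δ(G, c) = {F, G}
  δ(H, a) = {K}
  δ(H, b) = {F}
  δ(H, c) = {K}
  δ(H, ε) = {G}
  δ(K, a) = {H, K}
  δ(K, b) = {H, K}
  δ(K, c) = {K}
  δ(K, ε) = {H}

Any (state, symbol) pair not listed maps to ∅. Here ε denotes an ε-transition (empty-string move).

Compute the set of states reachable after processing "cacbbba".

{F, G, H, K}

Start: ε-closure({F}) = {F, G, H}.
Read 'c': F→{F, H, K}, G→{F, G}, H→{K}; now {F, G, H, K}.
Read 'a': F→{F, K}, G→{K}, H→{K}, K→{H, K}; union {F, H, K}; ε-closure = {F, G, H, K}.
Read 'c': F→{F, H, K}, G→{F, G}, H→{K}, K→{K}; now {F, G, H, K}.
Read 'b': F→{K}, G→∅, H→{F}, K→{H, K}; union {F, H, K}; ε-closure = {F, G, H, K}.
Read 'b': F→{K}, G→∅, H→{F}, K→{H, K}; union {F, H, K}; ε-closure = {F, G, H, K}.
Read 'b': F→{K}, G→∅, H→{F}, K→{H, K}; union {F, H, K}; ε-closure = {F, G, H, K}.
Read 'a': F→{F, K}, G→{K}, H→{K}, K→{H, K}; union {F, H, K}; ε-closure = {F, G, H, K}.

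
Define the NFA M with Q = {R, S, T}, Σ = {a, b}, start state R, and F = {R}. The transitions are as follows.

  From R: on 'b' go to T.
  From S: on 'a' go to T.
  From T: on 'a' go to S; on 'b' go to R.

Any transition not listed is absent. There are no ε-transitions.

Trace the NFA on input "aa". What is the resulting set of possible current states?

∅

Start in {R}.
Read 'a': {R} → ∅.
The set is empty and remains empty for the remaining 1 symbol.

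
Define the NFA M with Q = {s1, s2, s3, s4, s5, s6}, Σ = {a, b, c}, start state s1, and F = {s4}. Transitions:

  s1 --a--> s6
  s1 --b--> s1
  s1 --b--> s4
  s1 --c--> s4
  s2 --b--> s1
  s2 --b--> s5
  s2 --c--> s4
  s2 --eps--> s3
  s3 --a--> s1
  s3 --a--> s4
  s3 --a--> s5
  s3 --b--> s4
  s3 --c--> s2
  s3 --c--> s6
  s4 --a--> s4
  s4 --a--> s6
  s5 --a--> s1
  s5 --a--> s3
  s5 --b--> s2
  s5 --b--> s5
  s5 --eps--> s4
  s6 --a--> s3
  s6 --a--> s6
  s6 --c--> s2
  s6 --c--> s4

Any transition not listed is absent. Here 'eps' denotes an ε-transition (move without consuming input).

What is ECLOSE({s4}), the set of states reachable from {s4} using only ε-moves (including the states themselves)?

{s4}

Begin with {s4}.
No ε-moves leave this set, so the closure equals the set itself.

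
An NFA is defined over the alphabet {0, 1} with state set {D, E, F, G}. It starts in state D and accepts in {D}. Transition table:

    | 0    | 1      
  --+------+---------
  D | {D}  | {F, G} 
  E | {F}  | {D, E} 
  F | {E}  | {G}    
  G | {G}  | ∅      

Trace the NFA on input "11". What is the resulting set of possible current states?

Start in {D}.
Read '1': D→{F, G}; now {F, G}.
Read '1': F→{G}, G→∅; now {G}.

{G}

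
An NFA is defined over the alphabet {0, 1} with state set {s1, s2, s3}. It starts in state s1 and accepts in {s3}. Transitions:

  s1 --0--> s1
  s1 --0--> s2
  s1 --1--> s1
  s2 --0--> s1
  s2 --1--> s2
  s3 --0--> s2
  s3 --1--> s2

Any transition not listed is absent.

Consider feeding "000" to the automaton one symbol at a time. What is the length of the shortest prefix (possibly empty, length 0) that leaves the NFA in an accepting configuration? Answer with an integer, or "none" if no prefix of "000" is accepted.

none

Start in {s1}.
Read '0': s1→{s1, s2}; now {s1, s2}.
Read '0': s1→{s1, s2}, s2→{s1}; now {s1, s2}.
Read '0': s1→{s1, s2}, s2→{s1}; now {s1, s2}.
No reachable set along the way intersects F.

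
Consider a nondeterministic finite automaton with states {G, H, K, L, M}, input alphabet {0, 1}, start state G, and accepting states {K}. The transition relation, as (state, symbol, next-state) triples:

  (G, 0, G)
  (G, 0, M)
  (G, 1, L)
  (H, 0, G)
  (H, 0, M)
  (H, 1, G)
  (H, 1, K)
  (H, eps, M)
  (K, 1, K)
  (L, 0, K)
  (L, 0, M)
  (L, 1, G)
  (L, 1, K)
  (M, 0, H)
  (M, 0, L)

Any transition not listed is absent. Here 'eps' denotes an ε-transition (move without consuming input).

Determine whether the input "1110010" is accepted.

No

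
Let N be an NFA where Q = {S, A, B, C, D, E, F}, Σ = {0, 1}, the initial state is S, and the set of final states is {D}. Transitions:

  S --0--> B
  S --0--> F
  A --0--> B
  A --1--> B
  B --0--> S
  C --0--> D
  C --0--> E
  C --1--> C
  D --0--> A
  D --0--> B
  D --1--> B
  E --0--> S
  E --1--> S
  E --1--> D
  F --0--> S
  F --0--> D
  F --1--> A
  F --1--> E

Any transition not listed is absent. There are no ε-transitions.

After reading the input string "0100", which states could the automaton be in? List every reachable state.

{S, B, F}

Start in {S}.
Read '0': S→{B, F}; now {B, F}.
Read '1': B→∅, F→{A, E}; now {A, E}.
Read '0': A→{B}, E→{S}; now {S, B}.
Read '0': S→{B, F}, B→{S}; now {S, B, F}.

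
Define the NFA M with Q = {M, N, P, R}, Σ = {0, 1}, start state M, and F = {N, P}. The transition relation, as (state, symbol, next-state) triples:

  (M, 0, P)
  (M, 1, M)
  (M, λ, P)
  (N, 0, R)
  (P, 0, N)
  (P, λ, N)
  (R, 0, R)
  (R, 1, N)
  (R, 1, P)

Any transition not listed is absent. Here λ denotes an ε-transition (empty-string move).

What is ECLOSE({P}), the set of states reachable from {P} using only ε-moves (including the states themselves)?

Begin with {P}.
ε-move P → N; add N.

{N, P}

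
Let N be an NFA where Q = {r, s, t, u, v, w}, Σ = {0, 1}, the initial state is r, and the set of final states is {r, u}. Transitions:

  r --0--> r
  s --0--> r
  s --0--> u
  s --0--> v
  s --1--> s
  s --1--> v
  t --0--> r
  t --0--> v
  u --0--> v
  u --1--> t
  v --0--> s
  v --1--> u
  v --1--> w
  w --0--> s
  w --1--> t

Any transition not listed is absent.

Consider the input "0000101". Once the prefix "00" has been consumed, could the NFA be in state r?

Yes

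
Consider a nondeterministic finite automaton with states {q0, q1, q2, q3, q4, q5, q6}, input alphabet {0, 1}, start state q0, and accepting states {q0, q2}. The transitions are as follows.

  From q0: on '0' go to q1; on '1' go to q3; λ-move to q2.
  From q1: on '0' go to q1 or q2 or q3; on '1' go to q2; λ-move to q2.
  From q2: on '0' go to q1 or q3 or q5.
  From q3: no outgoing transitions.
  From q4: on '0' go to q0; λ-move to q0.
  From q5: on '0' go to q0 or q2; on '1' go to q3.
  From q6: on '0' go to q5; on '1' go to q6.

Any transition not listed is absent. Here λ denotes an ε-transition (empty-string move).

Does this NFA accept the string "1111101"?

No

Start: ε-closure({q0}) = {q0, q2}.
Read '1': q0→{q3}, q2→∅; now {q3}.
Read '1': q3→∅; now ∅.
The set is empty and remains empty for the remaining 5 symbols.
The final set ∅ contains no accepting state.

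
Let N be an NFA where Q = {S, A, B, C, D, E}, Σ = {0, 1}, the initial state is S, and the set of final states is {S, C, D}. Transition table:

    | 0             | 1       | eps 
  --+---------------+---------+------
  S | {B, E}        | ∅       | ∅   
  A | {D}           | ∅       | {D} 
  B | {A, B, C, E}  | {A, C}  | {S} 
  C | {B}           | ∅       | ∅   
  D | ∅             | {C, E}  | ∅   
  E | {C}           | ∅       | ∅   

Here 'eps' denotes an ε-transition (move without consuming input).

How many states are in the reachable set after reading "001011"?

Start in {S}.
Read '0': S→{B, E}; union {B, E}; ε-closure = {S, B, E}.
Read '0': S→{B, E}, B→{A, B, C, E}, E→{C}; union {A, B, C, E}; ε-closure = {S, A, B, C, D, E}.
Read '1': S→∅, A→∅, B→{A, C}, C→∅, D→{C, E}, E→∅; union {A, C, E}; ε-closure = {A, C, D, E}.
Read '0': A→{D}, C→{B}, D→∅, E→{C}; union {B, C, D}; ε-closure = {S, B, C, D}.
Read '1': S→∅, B→{A, C}, C→∅, D→{C, E}; union {A, C, E}; ε-closure = {A, C, D, E}.
Read '1': A→∅, C→∅, D→{C, E}, E→∅; now {C, E}.
That set has 2 states.

2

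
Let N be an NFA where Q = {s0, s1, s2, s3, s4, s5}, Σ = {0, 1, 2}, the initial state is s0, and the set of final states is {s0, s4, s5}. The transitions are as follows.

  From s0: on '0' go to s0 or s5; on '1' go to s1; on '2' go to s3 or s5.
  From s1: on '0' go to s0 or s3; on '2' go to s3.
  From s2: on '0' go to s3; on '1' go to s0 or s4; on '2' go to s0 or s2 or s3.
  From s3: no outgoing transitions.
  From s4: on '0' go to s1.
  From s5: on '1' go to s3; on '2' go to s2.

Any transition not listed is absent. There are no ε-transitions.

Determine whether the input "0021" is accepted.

Start in {s0}.
Read '0': {s0} → {s0, s5}.
Read '0': {s0, s5} → {s0, s5}.
Read '2': {s0, s5} → {s2, s3, s5}.
Read '1': {s2, s3, s5} → {s0, s3, s4}.
The final set {s0, s3, s4} contains the accepting states s0, s4.

Yes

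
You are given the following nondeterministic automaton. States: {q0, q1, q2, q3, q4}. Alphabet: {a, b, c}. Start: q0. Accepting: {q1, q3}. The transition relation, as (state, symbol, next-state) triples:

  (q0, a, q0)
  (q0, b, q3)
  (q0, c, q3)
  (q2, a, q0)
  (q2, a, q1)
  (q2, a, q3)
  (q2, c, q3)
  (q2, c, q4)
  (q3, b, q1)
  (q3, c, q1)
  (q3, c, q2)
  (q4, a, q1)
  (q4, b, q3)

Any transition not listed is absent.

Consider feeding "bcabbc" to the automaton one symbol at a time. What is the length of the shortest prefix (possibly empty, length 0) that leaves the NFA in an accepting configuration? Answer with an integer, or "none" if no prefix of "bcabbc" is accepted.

Start in {q0}.
Read 'b': q0→{q3}; now {q3}.
None of the earlier sets intersect F, but {q3} does.

1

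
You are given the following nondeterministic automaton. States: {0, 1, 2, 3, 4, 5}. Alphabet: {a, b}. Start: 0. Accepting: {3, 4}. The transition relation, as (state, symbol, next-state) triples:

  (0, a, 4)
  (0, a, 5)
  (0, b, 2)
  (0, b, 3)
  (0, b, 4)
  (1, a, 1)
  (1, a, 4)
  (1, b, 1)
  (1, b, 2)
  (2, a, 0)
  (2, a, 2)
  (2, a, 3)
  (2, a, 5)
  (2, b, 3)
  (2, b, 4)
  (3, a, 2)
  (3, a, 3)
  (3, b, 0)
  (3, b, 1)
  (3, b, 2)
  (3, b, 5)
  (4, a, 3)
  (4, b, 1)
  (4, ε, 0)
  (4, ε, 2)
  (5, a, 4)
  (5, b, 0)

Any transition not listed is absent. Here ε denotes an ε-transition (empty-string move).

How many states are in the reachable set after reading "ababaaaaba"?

6

Start in {0}.
Read 'a': {0} → {0, 2, 4, 5}.
Read 'b': {0, 2, 4, 5} → {0, 1, 2, 3, 4}.
Read 'a': {0, 1, 2, 3, 4} → {0, 1, 2, 3, 4, 5}.
Read 'b': {0, 1, 2, 3, 4, 5} → {0, 1, 2, 3, 4, 5}.
Read 'a': {0, 1, 2, 3, 4, 5} → {0, 1, 2, 3, 4, 5}.
Read 'a': {0, 1, 2, 3, 4, 5} → {0, 1, 2, 3, 4, 5}.
Read 'a': {0, 1, 2, 3, 4, 5} → {0, 1, 2, 3, 4, 5}.
Read 'a': {0, 1, 2, 3, 4, 5} → {0, 1, 2, 3, 4, 5}.
Read 'b': {0, 1, 2, 3, 4, 5} → {0, 1, 2, 3, 4, 5}.
Read 'a': {0, 1, 2, 3, 4, 5} → {0, 1, 2, 3, 4, 5}.
That set has 6 states.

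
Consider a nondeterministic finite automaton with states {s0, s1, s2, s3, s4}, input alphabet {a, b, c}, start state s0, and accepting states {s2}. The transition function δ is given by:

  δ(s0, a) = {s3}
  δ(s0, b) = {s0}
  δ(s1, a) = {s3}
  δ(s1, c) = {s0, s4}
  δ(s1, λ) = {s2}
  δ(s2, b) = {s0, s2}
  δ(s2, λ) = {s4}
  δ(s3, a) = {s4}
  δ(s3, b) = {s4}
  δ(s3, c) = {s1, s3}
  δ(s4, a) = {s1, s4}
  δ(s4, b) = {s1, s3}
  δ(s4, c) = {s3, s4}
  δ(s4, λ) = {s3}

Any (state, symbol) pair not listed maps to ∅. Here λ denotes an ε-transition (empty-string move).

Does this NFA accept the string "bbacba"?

Yes

Start in {s0}.
Read 'b': {s0} → {s0}.
Read 'b': {s0} → {s0}.
Read 'a': {s0} → {s3}.
Read 'c': {s3} → {s1, s2, s3, s4}.
Read 'b': {s1, s2, s3, s4} → {s0, s1, s2, s3, s4}.
Read 'a': {s0, s1, s2, s3, s4} → {s1, s2, s3, s4}.
The final set {s1, s2, s3, s4} contains the accepting state s2.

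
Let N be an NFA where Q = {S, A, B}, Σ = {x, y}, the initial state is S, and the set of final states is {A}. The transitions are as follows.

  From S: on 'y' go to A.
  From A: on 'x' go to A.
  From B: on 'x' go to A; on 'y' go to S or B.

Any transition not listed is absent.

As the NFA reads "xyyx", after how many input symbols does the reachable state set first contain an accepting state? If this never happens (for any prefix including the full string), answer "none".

Start in {S}.
Read 'x': {S} → ∅.
The set is empty and remains empty for the remaining 3 symbols.
No reachable set along the way intersects F.

none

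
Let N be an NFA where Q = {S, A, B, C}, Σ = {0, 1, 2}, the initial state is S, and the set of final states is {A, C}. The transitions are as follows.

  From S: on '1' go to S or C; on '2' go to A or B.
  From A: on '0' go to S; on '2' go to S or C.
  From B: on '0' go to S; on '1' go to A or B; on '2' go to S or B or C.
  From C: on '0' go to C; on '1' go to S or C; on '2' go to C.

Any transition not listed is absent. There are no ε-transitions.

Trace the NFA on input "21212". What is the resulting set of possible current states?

{S, A, B, C}

Start in {S}.
Read '2': S→{A, B}; now {A, B}.
Read '1': A→∅, B→{A, B}; now {A, B}.
Read '2': A→{S, C}, B→{S, B, C}; now {S, B, C}.
Read '1': S→{S, C}, B→{A, B}, C→{S, C}; now {S, A, B, C}.
Read '2': S→{A, B}, A→{S, C}, B→{S, B, C}, C→{C}; now {S, A, B, C}.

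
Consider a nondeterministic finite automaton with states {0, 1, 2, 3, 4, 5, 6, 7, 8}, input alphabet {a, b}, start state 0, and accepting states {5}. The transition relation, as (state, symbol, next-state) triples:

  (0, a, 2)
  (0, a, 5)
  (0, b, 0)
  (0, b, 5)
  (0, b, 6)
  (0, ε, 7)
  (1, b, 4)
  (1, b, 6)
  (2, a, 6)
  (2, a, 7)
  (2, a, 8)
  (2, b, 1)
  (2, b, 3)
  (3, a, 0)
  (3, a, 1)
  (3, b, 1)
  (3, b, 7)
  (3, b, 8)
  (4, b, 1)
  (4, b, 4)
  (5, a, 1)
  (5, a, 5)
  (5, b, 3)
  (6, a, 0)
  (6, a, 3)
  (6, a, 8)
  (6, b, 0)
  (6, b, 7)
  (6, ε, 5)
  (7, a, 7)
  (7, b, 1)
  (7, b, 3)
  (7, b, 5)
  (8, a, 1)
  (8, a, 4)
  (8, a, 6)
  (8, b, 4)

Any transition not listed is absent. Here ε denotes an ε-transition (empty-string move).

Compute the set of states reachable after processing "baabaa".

{0, 1, 2, 4, 5, 6, 7, 8}

Start: ε-closure({0}) = {0, 7}.
Read 'b': {0, 7} → {0, 1, 3, 5, 6, 7}.
Read 'a': {0, 1, 3, 5, 6, 7} → {0, 1, 2, 3, 5, 7, 8}.
Read 'a': {0, 1, 2, 3, 5, 7, 8} → {0, 1, 2, 4, 5, 6, 7, 8}.
Read 'b': {0, 1, 2, 4, 5, 6, 7, 8} → {0, 1, 3, 4, 5, 6, 7}.
Read 'a': {0, 1, 3, 4, 5, 6, 7} → {0, 1, 2, 3, 5, 7, 8}.
Read 'a': {0, 1, 2, 3, 5, 7, 8} → {0, 1, 2, 4, 5, 6, 7, 8}.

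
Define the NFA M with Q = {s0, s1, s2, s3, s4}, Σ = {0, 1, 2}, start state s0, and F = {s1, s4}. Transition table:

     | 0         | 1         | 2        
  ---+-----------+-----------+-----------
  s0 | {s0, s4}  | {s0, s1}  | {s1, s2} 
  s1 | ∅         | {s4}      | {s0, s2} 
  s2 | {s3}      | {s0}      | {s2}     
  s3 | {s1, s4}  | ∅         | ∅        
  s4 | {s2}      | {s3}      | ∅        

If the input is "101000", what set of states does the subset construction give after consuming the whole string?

{s0, s2, s3, s4}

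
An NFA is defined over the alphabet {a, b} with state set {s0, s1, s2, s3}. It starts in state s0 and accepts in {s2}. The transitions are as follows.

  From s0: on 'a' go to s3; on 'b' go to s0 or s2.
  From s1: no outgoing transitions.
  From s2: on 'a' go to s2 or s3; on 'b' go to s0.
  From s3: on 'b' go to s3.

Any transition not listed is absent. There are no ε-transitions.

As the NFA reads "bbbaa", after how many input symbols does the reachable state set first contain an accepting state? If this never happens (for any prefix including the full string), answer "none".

1

Start in {s0}.
Read 'b': s0→{s0, s2}; now {s0, s2}.
None of the earlier sets intersect F, but {s0, s2} does.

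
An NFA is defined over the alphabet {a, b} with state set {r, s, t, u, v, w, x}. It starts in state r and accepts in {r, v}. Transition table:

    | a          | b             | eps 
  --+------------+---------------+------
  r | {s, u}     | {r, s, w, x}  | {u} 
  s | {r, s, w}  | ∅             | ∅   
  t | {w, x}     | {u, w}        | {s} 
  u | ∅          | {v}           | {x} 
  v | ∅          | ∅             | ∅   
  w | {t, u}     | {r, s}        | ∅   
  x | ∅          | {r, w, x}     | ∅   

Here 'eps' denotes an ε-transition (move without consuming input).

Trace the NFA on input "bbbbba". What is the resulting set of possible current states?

{r, s, t, u, w, x}

Start: ε-closure({r}) = {r, u, x}.
Read 'b': r→{r, s, w, x}, u→{v}, x→{r, w, x}; union {r, s, v, w, x}; ε-closure = {r, s, u, v, w, x}.
Read 'b': r→{r, s, w, x}, s→∅, u→{v}, v→∅, w→{r, s}, x→{r, w, x}; union {r, s, v, w, x}; ε-closure = {r, s, u, v, w, x}.
Read 'b': r→{r, s, w, x}, s→∅, u→{v}, v→∅, w→{r, s}, x→{r, w, x}; union {r, s, v, w, x}; ε-closure = {r, s, u, v, w, x}.
Read 'b': r→{r, s, w, x}, s→∅, u→{v}, v→∅, w→{r, s}, x→{r, w, x}; union {r, s, v, w, x}; ε-closure = {r, s, u, v, w, x}.
Read 'b': r→{r, s, w, x}, s→∅, u→{v}, v→∅, w→{r, s}, x→{r, w, x}; union {r, s, v, w, x}; ε-closure = {r, s, u, v, w, x}.
Read 'a': r→{s, u}, s→{r, s, w}, u→∅, v→∅, w→{t, u}, x→∅; union {r, s, t, u, w}; ε-closure = {r, s, t, u, w, x}.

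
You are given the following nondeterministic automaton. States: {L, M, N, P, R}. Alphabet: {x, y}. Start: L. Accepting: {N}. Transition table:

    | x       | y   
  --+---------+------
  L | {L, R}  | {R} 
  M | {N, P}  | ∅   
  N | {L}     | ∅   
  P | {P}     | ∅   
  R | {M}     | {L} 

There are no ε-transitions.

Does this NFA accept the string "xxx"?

Start in {L}.
Read 'x': L→{L, R}; now {L, R}.
Read 'x': L→{L, R}, R→{M}; now {L, M, R}.
Read 'x': L→{L, R}, M→{N, P}, R→{M}; now {L, M, N, P, R}.
The final set {L, M, N, P, R} contains the accepting state N.

Yes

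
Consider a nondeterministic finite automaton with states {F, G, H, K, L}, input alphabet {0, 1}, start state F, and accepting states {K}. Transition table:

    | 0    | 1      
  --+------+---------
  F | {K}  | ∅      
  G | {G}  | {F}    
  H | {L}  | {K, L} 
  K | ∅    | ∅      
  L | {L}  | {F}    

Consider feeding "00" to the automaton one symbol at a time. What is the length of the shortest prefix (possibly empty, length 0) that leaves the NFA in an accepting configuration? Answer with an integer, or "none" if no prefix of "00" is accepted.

1

Start in {F}.
Read '0': {F} → {K}.
None of the earlier sets intersect F, but {K} does.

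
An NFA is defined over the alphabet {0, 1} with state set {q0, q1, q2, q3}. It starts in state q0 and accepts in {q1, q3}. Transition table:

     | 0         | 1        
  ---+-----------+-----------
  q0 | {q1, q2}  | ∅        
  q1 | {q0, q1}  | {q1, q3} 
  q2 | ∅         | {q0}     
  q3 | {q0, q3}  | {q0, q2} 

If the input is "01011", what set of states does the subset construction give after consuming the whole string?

Start in {q0}.
Read '0': q0→{q1, q2}; now {q1, q2}.
Read '1': q1→{q1, q3}, q2→{q0}; now {q0, q1, q3}.
Read '0': q0→{q1, q2}, q1→{q0, q1}, q3→{q0, q3}; now {q0, q1, q2, q3}.
Read '1': q0→∅, q1→{q1, q3}, q2→{q0}, q3→{q0, q2}; now {q0, q1, q2, q3}.
Read '1': q0→∅, q1→{q1, q3}, q2→{q0}, q3→{q0, q2}; now {q0, q1, q2, q3}.

{q0, q1, q2, q3}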